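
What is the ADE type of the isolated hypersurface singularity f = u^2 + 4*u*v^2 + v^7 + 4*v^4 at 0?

A_{6}

The Hessian of f at 0 is [[2, 0], [0, 0]] with rank 1, so corank 1. A Groebner basis of the Jacobian ideal J(f) in C{u,v} is {u^3, u/2 + v^2}; counting standard monomials gives mu = 6. Corank 1: A-series; mu = 6 gives A_6.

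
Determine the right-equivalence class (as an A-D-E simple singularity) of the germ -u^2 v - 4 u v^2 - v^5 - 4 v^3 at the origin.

D_{6}

The Hessian of f at 0 is [[0, 0], [0, 0]] with rank 0, so corank 2. A Groebner basis of the Jacobian ideal J(f) in C{u,v} is {u^2/5 + v^4 - 4*v^2/5, u^3 + 8*v^3, u*v + 2*v^2}; counting standard monomials gives mu = 6. Corank 2; j^3 = -v*(u + 2*v)^2 has shape L^2 M (L != M), so D-series; mu = 6 gives D_6.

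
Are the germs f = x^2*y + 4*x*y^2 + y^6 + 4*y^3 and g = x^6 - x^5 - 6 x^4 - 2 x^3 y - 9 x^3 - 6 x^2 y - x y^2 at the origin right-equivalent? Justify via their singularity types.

Yes.

The Hessian of f at 0 is [[0, 0], [0, 0]] with rank 0, so corank 2. A Groebner basis of the Jacobian ideal J(f) in C{x,y} is {x^2/6 + y^5 - 2*y^2/3, x^3 + 8*y^3, x*y + 2*y^2}; counting standard monomials gives mu = 7. Corank 2; j^3 = y*(x + 2*y)^2 has shape L^2 M (L != M), so D-series; mu = 7 gives D_7. The Hessian of g at 0 is [[0, 0], [0, 0]] with rank 0, so corank 2. A Groebner basis of the Jacobian ideal J(g) in C{x,y} is {-5589*x^2/17 - 2592*x*y/17 + y^4 + 42*y^3/17 - 243*y^2/17, x^3 + 3*x^2 + x*y, x^2*y - 108*x^2/17 - 39*x*y/17 - 2*y^3/51 - y^2/17, 171*x^2/17 + x*y^2 + 66*x*y/17 + 35*y^3/153 + 3*y^2/17}; counting standard monomials gives mu = 7. Corank 2; j^3 = -x*(3*x + y)^2 has shape L^2 M (L != M), so D-series; mu = 7 gives D_7. Both have type D_7, hence right-equivalent.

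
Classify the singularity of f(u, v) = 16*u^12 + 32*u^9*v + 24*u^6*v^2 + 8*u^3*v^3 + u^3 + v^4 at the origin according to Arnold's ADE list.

E_6

The Hessian of f at 0 is [[0, 0], [0, 0]] with rank 0, so corank 2. A Groebner basis of the Jacobian ideal J(f) in C{u,v} is {v^3, u^2}; counting standard monomials gives mu = 6. Corank 2; j^3 = u^3 is a perfect cube, so E-series; the 4-jet and mu = 6 give E_6.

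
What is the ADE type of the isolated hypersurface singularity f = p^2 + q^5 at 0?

A_{4}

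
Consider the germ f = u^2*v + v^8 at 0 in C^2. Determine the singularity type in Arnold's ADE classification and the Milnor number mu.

The Hessian of f at 0 has rank 0. Corank 2; j^3 = u^2*v has shape L^2 M (L != M), so D-series; mu = 9 gives D_9.

Type D9, Milnor number mu = 9.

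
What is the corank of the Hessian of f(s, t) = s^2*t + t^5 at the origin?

Hessian at 0 has rank 0.

2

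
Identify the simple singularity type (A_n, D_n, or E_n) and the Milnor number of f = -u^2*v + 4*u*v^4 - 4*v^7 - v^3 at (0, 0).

The Hessian of f at 0 is [[0, 0], [0, 0]] with rank 0, so corank 2. A Groebner basis of the Jacobian ideal J(f) in C{u,v} is {v^3, u^2 + 3*v^2, u*v}; counting standard monomials gives mu = 4. Corank 2; j^3 = -v*(u^2 + v^2) splits into three distinct lines over C (the quadratic factor has nonzero discriminant), so D_4.

Type D_{4}, Milnor number mu = 4.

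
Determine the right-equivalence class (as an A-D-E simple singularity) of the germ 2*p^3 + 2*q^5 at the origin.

E_{8}

The Hessian of f at 0 is [[0, 0], [0, 0]] with rank 0, so corank 2. A Groebner basis of the Jacobian ideal J(f) in C{p,q} is {q^4, p^2}; counting standard monomials gives mu = 8. Corank 2; j^3 = 2*p^3 is a perfect cube, so E-series; the 5-jet and mu = 8 give E_8.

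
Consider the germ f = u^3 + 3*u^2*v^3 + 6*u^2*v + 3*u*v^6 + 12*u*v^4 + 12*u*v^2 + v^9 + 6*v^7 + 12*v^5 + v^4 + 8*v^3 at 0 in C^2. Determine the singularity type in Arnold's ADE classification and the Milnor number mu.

The Hessian of f at 0 has rank 0. Corank 2; j^3 = (u + 2*v)^3 is a perfect cube, so E-series; the 4-jet and mu = 6 give E_6.

Type E6, Milnor number mu = 6.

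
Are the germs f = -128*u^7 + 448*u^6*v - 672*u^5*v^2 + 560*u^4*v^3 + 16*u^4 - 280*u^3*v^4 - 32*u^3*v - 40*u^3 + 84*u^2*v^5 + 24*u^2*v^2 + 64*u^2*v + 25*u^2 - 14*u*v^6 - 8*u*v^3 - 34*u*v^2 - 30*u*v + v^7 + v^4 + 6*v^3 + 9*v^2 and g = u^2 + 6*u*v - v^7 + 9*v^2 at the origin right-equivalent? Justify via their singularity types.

The Hessian of f at 0 has rank 1. Corank 1: A-series; mu = 6 gives A_6. The Hessian of g at 0 has rank 1. Corank 1: A-series; mu = 6 gives A_6. Both have type A_6, hence right-equivalent.

Yes.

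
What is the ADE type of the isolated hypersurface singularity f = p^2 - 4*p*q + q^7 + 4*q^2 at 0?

A_6

The Hessian of f at 0 has rank 1. Corank 1: A-series; mu = 6 gives A_6.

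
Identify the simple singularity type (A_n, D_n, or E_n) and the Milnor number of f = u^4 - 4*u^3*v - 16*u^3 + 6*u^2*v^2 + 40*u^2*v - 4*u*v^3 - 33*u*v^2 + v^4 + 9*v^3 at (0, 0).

The Hessian of f at 0 has rank 0. Corank 2; j^3 = -(u - v)*(4*u - 3*v)^2 has shape L^2 M (L != M), so D-series; mu = 5 gives D_5.

Type D5, Milnor number mu = 5.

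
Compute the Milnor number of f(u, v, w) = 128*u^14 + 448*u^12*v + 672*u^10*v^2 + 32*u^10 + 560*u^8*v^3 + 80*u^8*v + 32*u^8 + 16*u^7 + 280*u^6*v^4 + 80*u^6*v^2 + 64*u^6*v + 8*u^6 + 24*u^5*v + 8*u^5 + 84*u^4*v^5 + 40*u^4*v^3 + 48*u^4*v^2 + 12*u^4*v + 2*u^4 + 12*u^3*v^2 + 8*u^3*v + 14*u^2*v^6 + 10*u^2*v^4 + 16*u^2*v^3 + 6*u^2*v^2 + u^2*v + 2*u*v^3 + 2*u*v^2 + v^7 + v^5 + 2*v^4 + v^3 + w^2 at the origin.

The Hessian of f at 0 is [[0, 0, 0], [0, 0, 0], [0, 0, 2]] with rank 1, so corank 2. A Groebner basis of the Jacobian ideal J(f) in C{u,v,w} is {136*u^2/2895 + u*v^3 - 1143*u*v^2/965 + 1621*u*v/5790 - 1209*v^3/1930 + 1349*v^2/5790, -234*u^2/965 + 3161*u*v^2/965 - 1132*u*v/965 + v^4 + 1169*v^3/965 - 898*v^2/965, u^3 + 411*u^2/965 - 294*u*v^2/965 + 1131*u*v/1930 - 197*v^3/1930 + 309*v^2/1930, u^2*v - 26*u^2/965 + 244*u*v^2/965 + 499*u*v/1930 + 367*v^3/1930 + 551*v^2/1930, w}; counting standard monomials gives mu = 8. Corank 2; j^3 = v*(u + v)^2 has shape L^2 M (L != M), so D-series; mu = 8 gives D_8.

8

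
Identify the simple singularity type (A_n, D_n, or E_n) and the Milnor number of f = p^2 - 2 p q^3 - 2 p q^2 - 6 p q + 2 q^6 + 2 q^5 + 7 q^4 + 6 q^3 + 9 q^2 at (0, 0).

The Hessian of f at 0 has rank 1. Corank 1: A-series; mu = 5 gives A_5.

Type A_{5}, Milnor number mu = 5.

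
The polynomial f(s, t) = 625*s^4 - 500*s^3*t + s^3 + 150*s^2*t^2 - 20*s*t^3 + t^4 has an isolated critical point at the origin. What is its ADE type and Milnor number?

Type E6, Milnor number mu = 6.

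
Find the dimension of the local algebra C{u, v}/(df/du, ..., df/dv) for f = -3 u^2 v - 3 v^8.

9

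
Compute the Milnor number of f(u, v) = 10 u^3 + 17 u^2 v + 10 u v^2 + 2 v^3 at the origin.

4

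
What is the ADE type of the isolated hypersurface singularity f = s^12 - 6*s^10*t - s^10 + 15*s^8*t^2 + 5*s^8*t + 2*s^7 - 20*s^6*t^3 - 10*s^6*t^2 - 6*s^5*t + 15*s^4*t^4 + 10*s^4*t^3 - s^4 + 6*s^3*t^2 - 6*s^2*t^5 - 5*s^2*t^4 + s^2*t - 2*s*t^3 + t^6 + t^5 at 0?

D_{7}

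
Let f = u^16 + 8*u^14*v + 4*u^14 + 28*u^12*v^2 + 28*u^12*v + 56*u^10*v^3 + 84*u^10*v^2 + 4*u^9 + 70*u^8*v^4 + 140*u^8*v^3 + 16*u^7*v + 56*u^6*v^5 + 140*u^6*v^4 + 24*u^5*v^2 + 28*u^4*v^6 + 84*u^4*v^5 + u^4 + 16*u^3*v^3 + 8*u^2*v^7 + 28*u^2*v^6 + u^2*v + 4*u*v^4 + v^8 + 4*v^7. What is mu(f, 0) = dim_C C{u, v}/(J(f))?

The Hessian of f at 0 is [[0, 0], [0, 0]] with rank 0, so corank 2. A Groebner basis of the Jacobian ideal J(f) in C{u,v} is {u^2*v^2, u^2*v + u^2/2 + u*v^3, u*v/2 + v^4, u^3}; counting standard monomials gives mu = 9. Corank 2; j^3 = u^2*v has shape L^2 M (L != M), so D-series; mu = 9 gives D_9.

9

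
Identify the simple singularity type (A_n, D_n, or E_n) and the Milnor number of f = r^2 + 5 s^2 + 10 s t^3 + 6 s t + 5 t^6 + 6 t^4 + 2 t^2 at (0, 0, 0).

Type A1, Milnor number mu = 1.

The Hessian of f at 0 has rank 3. Corank 0: nondegenerate Morse point, so A_1.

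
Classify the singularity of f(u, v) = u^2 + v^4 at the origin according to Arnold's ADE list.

The Hessian of f at 0 has rank 1. Corank 1: A-series; mu = 3 gives A_3.

A_3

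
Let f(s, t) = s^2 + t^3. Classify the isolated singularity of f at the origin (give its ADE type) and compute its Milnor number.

Type A2, Milnor number mu = 2.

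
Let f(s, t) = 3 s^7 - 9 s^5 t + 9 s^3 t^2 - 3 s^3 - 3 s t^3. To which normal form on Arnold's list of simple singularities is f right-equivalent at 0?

The Hessian of f at 0 has rank 0. Corank 2; j^3 = -3*s^3 is a perfect cube, so E-series; the 4-jet and mu = 7 give E_7.

E_{7}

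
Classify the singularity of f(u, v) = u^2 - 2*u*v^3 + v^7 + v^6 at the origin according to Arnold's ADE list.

The Hessian of f at 0 is [[2, 0], [0, 0]] with rank 1, so corank 1. A Groebner basis of the Jacobian ideal J(f) in C{u,v} is {-u + v^3, u^2}; counting standard monomials gives mu = 6. Corank 1: A-series; mu = 6 gives A_6.

A_6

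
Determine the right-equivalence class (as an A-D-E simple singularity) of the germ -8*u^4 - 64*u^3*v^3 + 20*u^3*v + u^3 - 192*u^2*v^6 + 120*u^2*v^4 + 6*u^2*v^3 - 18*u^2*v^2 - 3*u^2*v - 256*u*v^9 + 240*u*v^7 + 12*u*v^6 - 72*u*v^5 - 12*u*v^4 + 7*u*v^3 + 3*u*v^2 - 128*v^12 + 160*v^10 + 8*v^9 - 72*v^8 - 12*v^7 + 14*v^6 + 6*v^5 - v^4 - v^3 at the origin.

The Hessian of f at 0 has rank 0. Corank 2; j^3 = (u - v)^3 is a perfect cube, so E-series; the 4-jet and mu = 7 give E_7.

E_7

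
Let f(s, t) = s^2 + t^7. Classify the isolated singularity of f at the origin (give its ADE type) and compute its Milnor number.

Type A_6, Milnor number mu = 6.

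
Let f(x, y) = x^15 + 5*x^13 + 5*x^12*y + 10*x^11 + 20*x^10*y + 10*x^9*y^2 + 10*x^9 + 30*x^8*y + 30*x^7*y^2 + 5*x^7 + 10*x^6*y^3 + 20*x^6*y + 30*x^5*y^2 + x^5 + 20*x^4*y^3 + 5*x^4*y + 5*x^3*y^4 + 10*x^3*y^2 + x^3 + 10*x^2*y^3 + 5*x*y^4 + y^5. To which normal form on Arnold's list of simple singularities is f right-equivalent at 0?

E_{8}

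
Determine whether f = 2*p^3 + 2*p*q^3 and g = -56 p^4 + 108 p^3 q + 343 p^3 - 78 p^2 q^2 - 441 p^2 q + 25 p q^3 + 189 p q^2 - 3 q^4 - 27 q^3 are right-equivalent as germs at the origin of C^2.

The Hessian of f at 0 is [[0, 0], [0, 0]] with rank 0, so corank 2. A Groebner basis of the Jacobian ideal J(f) in C{p,q} is {p^3, p*q^2, 3*p^2 + q^3}; counting standard monomials gives mu = 7. Corank 2; j^3 = 2*p^3 is a perfect cube, so E-series; the 4-jet and mu = 7 give E_7. The Hessian of g at 0 is [[0, 0], [0, 0]] with rank 0, so corank 2. A Groebner basis of the Jacobian ideal J(g) in C{p,q} is {17294403*p^2/4 - 7411887*p*q/2 + q^4 + 343*q^3/4 + 3176523*q^2/4, p^3 - 5733*p^2/4 + 2457*p*q/2 - 3*q^3/28 - 1053*q^2/4, p^2*q - 8575*p^2/4 + 3675*p*q/2 - 19*q^3/84 - 1575*q^2/4, -2401*p^2 + p*q^2 + 2058*p*q - 10*q^3/21 - 441*q^2}; counting standard monomials gives mu = 7. Corank 2; j^3 = (7*p - 3*q)^3 is a perfect cube, so E-series; the 4-jet and mu = 7 give E_7. Both have type E_7, hence right-equivalent.

Yes.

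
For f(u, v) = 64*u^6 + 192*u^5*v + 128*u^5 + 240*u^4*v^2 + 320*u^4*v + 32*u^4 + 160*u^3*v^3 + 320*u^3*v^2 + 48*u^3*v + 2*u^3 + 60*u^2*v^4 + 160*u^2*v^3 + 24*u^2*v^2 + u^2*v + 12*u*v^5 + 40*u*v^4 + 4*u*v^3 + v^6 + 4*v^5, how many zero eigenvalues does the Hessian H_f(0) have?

2

Hessian at 0 has rank 0.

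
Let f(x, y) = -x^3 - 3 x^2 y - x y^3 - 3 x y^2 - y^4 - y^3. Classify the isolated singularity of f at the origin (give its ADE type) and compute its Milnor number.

Type E_{7}, Milnor number mu = 7.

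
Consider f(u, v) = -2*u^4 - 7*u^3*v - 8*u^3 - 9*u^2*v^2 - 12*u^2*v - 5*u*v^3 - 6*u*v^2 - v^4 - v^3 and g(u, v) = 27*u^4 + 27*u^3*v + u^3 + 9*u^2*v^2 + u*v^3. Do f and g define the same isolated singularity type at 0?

The Hessian of f at 0 has rank 0. Corank 2; j^3 = -(2*u + v)^3 is a perfect cube, so E-series; the 4-jet and mu = 7 give E_7. The Hessian of g at 0 has rank 0. Corank 2; j^3 = u^3 is a perfect cube, so E-series; the 4-jet and mu = 7 give E_7. Both have type E_7, hence right-equivalent.

Yes.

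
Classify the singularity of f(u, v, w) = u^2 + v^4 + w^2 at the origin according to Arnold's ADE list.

The Hessian of f at 0 has rank 2. Corank 1: A-series; mu = 3 gives A_3.

A_{3}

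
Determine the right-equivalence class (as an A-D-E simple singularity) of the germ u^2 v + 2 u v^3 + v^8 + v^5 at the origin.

D_{9}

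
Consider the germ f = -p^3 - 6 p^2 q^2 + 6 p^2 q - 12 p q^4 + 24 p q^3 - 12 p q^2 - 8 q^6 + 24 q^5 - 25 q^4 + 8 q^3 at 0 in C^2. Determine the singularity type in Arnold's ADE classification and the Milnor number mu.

The Hessian of f at 0 has rank 0. Corank 2; j^3 = -(p - 2*q)^3 is a perfect cube, so E-series; the 4-jet and mu = 6 give E_6.

Type E6, Milnor number mu = 6.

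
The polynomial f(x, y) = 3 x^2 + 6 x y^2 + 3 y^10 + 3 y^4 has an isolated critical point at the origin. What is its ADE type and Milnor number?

Type A_{9}, Milnor number mu = 9.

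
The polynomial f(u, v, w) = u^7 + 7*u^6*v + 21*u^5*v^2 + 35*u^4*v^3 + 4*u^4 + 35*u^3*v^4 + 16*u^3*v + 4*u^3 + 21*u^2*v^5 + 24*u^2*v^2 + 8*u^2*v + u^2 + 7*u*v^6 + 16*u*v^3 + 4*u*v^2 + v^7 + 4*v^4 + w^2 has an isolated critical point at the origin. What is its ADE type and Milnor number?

Type A_6, Milnor number mu = 6.

The Hessian of f at 0 has rank 2. Corank 1: A-series; mu = 6 gives A_6.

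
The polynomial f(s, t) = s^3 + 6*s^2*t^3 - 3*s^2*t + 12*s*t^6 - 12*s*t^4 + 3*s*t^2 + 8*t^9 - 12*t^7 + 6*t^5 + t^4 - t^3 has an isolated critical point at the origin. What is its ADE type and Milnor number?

The Hessian of f at 0 has rank 0. Corank 2; j^3 = (s - t)^3 is a perfect cube, so E-series; the 4-jet and mu = 6 give E_6.

Type E6, Milnor number mu = 6.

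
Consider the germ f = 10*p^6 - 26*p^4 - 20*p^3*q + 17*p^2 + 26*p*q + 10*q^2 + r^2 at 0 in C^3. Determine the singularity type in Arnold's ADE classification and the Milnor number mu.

The Hessian of f at 0 is [[34, 26, 0], [26, 20, 0], [0, 0, 2]] with rank 3, so corank 0. A Groebner basis of the Jacobian ideal J(f) in C{p,q,r} is {p, q, r}; counting standard monomials gives mu = 1. Corank 0: nondegenerate Morse point, so A_1.

Type A1, Milnor number mu = 1.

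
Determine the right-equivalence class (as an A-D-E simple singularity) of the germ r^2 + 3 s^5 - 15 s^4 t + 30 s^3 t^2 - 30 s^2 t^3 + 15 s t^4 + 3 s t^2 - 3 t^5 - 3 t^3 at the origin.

D_{6}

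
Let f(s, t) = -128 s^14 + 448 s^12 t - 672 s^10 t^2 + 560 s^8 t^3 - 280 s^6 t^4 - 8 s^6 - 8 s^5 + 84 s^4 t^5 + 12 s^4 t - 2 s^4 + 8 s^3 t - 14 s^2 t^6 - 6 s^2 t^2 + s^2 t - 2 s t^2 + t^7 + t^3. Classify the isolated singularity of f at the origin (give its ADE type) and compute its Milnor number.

Type D_8, Milnor number mu = 8.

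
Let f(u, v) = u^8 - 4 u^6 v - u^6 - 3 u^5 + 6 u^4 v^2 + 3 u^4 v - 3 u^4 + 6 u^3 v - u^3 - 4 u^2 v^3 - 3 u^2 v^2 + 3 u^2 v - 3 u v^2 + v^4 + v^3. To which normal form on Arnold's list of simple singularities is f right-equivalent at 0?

E_6

The Hessian of f at 0 has rank 0. Corank 2; j^3 = -(u - v)^3 is a perfect cube, so E-series; the 4-jet and mu = 6 give E_6.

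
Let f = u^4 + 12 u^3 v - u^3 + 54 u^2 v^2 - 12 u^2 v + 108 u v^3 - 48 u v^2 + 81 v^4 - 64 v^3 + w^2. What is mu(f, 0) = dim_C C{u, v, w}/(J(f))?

6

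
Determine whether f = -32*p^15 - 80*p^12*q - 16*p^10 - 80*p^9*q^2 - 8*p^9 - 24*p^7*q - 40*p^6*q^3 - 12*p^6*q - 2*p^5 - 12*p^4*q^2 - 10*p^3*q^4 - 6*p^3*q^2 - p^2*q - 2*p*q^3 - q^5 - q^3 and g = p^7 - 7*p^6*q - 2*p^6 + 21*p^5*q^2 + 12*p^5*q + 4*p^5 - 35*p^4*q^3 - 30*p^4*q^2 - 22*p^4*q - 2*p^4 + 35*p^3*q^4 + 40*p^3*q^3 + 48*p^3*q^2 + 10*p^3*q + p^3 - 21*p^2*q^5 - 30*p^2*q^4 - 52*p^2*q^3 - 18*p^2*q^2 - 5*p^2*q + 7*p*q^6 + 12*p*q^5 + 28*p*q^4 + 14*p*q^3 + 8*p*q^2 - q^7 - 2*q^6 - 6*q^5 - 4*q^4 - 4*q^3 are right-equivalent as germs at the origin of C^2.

No.

The Hessian of f at 0 is [[0, 0], [0, 0]] with rank 0, so corank 2. A Groebner basis of the Jacobian ideal J(f) in C{p,q} is {q^3, p^2 + 3*q^2, p*q}; counting standard monomials gives mu = 4. Corank 2; j^3 = -q*(p^2 + q^2) splits into three distinct lines over C (the quadratic factor has nonzero discriminant), so D_4. The Hessian of g at 0 is [[0, 0], [0, 0]] with rank 0, so corank 2. A Groebner basis of the Jacobian ideal J(g) in C{p,q} is {p^3 - 9*p^2 + 28*p*q - 20*q^2, p^2*q - 5*p^2 + 16*p*q - 12*q^2, -11*p^2/4 + p*q^2 + 9*p*q - 7*q^2, -3*p^2/2 + 5*p*q + q^3 - 4*q^2}; counting standard monomials gives mu = 6. Corank 2; j^3 = (p - 2*q)^2*(p - q) has shape L^2 M (L != M), so D-series; mu = 6 gives D_6. f is D_4 but g is D_6, hence not right-equivalent.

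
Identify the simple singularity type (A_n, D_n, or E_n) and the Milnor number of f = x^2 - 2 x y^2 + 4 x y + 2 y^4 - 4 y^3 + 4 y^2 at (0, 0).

Type A_3, Milnor number mu = 3.

The Hessian of f at 0 is [[2, 4], [4, 8]] with rank 1, so corank 1. A Groebner basis of the Jacobian ideal J(f) in C{x,y} is {x^2 - 4*x - 8*y, x*y + 2*x + 4*y, -x + y^2 - 2*y}; counting standard monomials gives mu = 3. Corank 1: A-series; mu = 3 gives A_3.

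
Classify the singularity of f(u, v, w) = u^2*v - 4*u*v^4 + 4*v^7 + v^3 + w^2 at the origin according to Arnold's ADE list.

The Hessian of f at 0 has rank 1. Corank 2; j^3 = v*(u^2 + v^2) splits into three distinct lines over C (the quadratic factor has nonzero discriminant), so D_4.

D4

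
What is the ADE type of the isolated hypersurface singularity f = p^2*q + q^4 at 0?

D5

The Hessian of f at 0 has rank 0. Corank 2; j^3 = p^2*q has shape L^2 M (L != M), so D-series; mu = 5 gives D_5.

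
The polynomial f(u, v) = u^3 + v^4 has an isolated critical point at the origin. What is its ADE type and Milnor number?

Type E_{6}, Milnor number mu = 6.

The Hessian of f at 0 has rank 0. Corank 2; j^3 = u^3 is a perfect cube, so E-series; the 4-jet and mu = 6 give E_6.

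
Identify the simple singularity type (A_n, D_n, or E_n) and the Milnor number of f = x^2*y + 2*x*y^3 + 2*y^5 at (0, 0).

Type D_6, Milnor number mu = 6.

The Hessian of f at 0 has rank 0. Corank 2; j^3 = x^2*y has shape L^2 M (L != M), so D-series; mu = 6 gives D_6.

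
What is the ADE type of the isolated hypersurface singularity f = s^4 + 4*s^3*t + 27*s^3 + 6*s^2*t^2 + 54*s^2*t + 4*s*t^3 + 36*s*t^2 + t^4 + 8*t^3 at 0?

E6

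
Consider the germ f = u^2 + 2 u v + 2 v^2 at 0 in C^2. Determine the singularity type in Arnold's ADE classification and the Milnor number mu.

The Hessian of f at 0 has rank 2. Corank 0: nondegenerate Morse point, so A_1.

Type A_{1}, Milnor number mu = 1.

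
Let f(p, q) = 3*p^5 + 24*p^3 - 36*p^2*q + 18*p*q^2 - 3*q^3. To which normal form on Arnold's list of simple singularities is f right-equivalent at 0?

The Hessian of f at 0 has rank 0. Corank 2; j^3 = 3*(2*p - q)^3 is a perfect cube, so E-series; the 5-jet and mu = 8 give E_8.

E_8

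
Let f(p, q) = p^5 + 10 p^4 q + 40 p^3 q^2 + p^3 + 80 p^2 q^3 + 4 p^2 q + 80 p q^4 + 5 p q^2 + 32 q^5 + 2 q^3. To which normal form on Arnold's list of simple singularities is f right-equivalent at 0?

D6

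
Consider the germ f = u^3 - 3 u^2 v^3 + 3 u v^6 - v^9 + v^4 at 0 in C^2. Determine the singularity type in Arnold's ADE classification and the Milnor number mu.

The Hessian of f at 0 has rank 0. Corank 2; j^3 = u^3 is a perfect cube, so E-series; the 4-jet and mu = 6 give E_6.

Type E6, Milnor number mu = 6.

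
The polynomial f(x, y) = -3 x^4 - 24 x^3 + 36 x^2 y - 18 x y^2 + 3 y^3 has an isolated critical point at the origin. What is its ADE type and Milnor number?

The Hessian of f at 0 is [[0, 0], [0, 0]] with rank 0, so corank 2. A Groebner basis of the Jacobian ideal J(f) in C{x,y} is {y^4, x*y^2 - y^3/3, x^2 - x*y + y^2/4}; counting standard monomials gives mu = 6. Corank 2; j^3 = -3*(2*x - y)^3 is a perfect cube, so E-series; the 4-jet and mu = 6 give E_6.

Type E_6, Milnor number mu = 6.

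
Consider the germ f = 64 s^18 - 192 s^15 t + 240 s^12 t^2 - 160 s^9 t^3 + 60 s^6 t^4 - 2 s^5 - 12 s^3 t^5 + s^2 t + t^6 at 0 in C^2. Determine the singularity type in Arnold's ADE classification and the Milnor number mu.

The Hessian of f at 0 has rank 0. Corank 2; j^3 = s^2*t has shape L^2 M (L != M), so D-series; mu = 7 gives D_7.

Type D_{7}, Milnor number mu = 7.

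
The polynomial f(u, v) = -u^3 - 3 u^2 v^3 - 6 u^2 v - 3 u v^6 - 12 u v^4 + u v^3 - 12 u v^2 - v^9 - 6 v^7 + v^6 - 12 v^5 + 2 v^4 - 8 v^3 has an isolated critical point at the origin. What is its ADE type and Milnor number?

Type E_{7}, Milnor number mu = 7.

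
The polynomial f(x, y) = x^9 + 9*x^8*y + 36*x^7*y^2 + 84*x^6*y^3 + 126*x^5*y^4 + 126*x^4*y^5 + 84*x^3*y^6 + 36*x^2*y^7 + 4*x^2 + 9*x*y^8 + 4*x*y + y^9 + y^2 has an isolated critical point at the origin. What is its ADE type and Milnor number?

The Hessian of f at 0 has rank 1. Corank 1: A-series; mu = 8 gives A_8.

Type A_8, Milnor number mu = 8.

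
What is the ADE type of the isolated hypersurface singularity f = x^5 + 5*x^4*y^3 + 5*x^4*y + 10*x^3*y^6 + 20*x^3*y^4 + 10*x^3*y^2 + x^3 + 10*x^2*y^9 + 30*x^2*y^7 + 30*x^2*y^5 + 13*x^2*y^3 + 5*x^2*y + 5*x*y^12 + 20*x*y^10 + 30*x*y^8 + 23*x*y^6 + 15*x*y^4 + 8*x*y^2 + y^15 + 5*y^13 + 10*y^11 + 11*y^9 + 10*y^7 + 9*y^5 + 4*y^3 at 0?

The Hessian of f at 0 has rank 0. Corank 2; j^3 = (x + y)*(x + 2*y)^2 has shape L^2 M (L != M), so D-series; mu = 6 gives D_6.

D6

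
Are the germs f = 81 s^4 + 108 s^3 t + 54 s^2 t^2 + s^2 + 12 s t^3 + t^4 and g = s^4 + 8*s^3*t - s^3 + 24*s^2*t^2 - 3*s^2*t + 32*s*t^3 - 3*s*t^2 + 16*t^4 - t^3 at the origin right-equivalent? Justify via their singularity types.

The Hessian of f at 0 has rank 1. Corank 1: A-series; mu = 3 gives A_3. The Hessian of g at 0 has rank 0. Corank 2; j^3 = -(s + t)^3 is a perfect cube, so E-series; the 4-jet and mu = 6 give E_6. f is A_3 but g is E_6, hence not right-equivalent.

No.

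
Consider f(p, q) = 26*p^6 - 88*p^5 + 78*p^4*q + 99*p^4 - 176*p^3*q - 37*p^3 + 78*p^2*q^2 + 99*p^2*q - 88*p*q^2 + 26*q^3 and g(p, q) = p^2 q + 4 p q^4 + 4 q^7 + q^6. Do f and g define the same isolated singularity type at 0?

No.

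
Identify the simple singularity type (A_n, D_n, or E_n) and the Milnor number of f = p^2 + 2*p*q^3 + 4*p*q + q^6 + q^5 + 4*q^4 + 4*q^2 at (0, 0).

The Hessian of f at 0 has rank 1. Corank 1: A-series; mu = 4 gives A_4.

Type A_{4}, Milnor number mu = 4.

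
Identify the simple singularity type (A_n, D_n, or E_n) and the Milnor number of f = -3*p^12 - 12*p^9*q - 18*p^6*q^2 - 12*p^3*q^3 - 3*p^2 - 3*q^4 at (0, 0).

Type A_{3}, Milnor number mu = 3.

The Hessian of f at 0 has rank 1. Corank 1: A-series; mu = 3 gives A_3.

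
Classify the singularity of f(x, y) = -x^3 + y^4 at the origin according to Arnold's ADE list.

E_6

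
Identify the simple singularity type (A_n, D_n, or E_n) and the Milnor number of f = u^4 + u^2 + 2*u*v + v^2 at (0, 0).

Type A_{3}, Milnor number mu = 3.

The Hessian of f at 0 has rank 1. Corank 1: A-series; mu = 3 gives A_3.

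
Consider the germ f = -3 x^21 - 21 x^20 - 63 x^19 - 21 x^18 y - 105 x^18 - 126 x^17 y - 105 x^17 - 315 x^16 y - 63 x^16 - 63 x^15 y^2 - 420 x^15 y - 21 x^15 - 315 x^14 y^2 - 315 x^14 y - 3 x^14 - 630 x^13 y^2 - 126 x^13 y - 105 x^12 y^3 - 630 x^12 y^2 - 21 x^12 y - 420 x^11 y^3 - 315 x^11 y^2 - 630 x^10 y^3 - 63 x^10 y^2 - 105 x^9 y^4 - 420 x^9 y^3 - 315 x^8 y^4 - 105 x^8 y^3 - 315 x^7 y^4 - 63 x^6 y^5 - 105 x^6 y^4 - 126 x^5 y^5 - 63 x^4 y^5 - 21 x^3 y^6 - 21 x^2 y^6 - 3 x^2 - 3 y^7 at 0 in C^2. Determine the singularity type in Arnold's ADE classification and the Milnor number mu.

Type A6, Milnor number mu = 6.

The Hessian of f at 0 has rank 1. Corank 1: A-series; mu = 6 gives A_6.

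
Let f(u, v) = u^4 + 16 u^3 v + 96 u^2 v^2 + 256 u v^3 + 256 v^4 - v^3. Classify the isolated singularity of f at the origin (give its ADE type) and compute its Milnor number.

Type E_6, Milnor number mu = 6.

The Hessian of f at 0 is [[0, 0], [0, 0]] with rank 0, so corank 2. A Groebner basis of the Jacobian ideal J(f) in C{u,v} is {u^3 + 12*u^2*v, v^2}; counting standard monomials gives mu = 6. Corank 2; j^3 = -v^3 is a perfect cube, so E-series; the 4-jet and mu = 6 give E_6.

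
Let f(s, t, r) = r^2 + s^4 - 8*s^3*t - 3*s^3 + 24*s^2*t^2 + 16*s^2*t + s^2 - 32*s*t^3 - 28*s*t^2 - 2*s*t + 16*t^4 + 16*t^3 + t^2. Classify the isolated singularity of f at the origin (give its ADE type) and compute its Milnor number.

Type A_{2}, Milnor number mu = 2.

The Hessian of f at 0 has rank 2. Corank 1: A-series; mu = 2 gives A_2.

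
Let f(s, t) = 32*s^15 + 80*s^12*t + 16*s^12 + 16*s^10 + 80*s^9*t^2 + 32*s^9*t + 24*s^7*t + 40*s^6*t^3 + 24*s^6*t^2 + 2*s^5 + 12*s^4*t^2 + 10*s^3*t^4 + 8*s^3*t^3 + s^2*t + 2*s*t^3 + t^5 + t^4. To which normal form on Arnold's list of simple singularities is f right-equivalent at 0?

D5

The Hessian of f at 0 has rank 0. Corank 2; j^3 = s^2*t has shape L^2 M (L != M), so D-series; mu = 5 gives D_5.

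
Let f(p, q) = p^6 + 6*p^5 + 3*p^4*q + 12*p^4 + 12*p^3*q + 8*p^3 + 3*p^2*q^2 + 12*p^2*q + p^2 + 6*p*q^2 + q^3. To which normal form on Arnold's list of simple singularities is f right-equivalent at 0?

A2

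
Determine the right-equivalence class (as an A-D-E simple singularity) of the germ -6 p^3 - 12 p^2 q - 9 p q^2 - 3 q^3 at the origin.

D_{4}

The Hessian of f at 0 has rank 0. Corank 2; j^3 = -3*(p + q)*(2*p^2 + 2*p*q + q^2) splits into three distinct lines over C (the quadratic factor has nonzero discriminant), so D_4.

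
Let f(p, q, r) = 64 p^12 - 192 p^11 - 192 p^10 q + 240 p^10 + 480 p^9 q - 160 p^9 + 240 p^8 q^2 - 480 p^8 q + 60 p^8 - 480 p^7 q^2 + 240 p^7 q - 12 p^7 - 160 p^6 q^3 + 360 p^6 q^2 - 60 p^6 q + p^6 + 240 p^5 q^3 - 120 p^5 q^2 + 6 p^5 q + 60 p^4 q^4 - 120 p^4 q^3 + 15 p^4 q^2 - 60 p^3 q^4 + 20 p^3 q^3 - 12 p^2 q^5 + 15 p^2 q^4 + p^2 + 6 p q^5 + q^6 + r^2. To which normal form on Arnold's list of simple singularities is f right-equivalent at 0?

The Hessian of f at 0 has rank 2. Corank 1: A-series; mu = 5 gives A_5.

A5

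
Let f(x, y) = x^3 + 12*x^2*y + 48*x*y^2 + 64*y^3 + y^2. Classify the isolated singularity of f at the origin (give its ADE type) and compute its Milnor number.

Type A_2, Milnor number mu = 2.

The Hessian of f at 0 is [[0, 0], [0, 2]] with rank 1, so corank 1. A Groebner basis of the Jacobian ideal J(f) in C{x,y} is {x^2, y}; counting standard monomials gives mu = 2. Corank 1: A-series; mu = 2 gives A_2.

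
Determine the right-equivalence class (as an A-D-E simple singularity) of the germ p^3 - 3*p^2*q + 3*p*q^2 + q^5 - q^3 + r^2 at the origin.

E_{8}

The Hessian of f at 0 has rank 1. Corank 2; j^3 = (p - q)^3 is a perfect cube, so E-series; the 5-jet and mu = 8 give E_8.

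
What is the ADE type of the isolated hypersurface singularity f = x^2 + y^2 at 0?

A_1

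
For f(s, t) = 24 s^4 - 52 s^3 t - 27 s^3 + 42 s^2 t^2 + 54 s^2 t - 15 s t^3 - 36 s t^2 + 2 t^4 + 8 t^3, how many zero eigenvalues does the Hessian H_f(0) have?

2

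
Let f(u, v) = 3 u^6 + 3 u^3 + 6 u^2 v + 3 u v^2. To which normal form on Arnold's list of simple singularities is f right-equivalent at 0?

D7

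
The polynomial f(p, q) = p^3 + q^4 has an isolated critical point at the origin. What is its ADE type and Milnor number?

Type E_6, Milnor number mu = 6.

The Hessian of f at 0 has rank 0. Corank 2; j^3 = p^3 is a perfect cube, so E-series; the 4-jet and mu = 6 give E_6.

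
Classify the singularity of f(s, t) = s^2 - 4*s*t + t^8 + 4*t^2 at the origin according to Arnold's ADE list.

A_7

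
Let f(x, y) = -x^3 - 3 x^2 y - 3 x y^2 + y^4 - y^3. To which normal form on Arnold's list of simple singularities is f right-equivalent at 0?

The Hessian of f at 0 is [[0, 0], [0, 0]] with rank 0, so corank 2. A Groebner basis of the Jacobian ideal J(f) in C{x,y} is {y^3, x^2 + 2*x*y + y^2}; counting standard monomials gives mu = 6. Corank 2; j^3 = -(x + y)^3 is a perfect cube, so E-series; the 4-jet and mu = 6 give E_6.

E_{6}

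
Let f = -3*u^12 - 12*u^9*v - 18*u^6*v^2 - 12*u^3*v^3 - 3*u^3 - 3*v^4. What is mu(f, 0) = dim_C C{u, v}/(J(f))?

6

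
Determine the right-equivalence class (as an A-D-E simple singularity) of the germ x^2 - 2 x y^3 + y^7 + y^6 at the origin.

A_6

The Hessian of f at 0 has rank 1. Corank 1: A-series; mu = 6 gives A_6.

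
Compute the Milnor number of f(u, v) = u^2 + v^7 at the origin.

6

The Hessian of f at 0 has rank 1. Corank 1: A-series; mu = 6 gives A_6.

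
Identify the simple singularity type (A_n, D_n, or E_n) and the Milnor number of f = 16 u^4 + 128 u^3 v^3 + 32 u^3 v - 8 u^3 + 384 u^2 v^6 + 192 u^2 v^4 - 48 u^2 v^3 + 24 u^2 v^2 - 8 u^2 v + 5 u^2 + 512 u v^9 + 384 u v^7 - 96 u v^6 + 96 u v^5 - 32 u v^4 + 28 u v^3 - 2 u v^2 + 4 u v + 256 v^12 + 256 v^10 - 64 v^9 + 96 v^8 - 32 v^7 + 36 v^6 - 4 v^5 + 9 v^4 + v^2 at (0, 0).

Type A_{1}, Milnor number mu = 1.

The Hessian of f at 0 is [[10, 4], [4, 2]] with rank 2, so corank 0. A Groebner basis of the Jacobian ideal J(f) in C{u,v} is {u, v}; counting standard monomials gives mu = 1. Corank 0: nondegenerate Morse point, so A_1.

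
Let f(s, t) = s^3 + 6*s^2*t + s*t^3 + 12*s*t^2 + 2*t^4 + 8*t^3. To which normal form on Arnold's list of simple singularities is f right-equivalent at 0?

The Hessian of f at 0 has rank 0. Corank 2; j^3 = (s + 2*t)^3 is a perfect cube, so E-series; the 4-jet and mu = 7 give E_7.

E_7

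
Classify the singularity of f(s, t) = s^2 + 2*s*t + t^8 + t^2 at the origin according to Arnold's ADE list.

The Hessian of f at 0 has rank 1. Corank 1: A-series; mu = 7 gives A_7.

A_{7}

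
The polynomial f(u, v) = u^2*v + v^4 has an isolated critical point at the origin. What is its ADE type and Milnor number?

Type D_{5}, Milnor number mu = 5.

The Hessian of f at 0 has rank 0. Corank 2; j^3 = u^2*v has shape L^2 M (L != M), so D-series; mu = 5 gives D_5.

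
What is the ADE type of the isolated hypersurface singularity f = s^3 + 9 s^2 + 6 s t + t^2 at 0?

A_2

The Hessian of f at 0 is [[18, 6], [6, 2]] with rank 1, so corank 1. A Groebner basis of the Jacobian ideal J(f) in C{s,t} is {t^2, s + t/3}; counting standard monomials gives mu = 2. Corank 1: A-series; mu = 2 gives A_2.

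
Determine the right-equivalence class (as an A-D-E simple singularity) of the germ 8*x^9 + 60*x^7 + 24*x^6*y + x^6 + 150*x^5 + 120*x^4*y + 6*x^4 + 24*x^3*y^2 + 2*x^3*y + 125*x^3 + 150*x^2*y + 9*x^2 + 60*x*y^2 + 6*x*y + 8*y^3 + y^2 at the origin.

A_2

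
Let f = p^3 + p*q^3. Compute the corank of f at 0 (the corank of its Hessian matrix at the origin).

2

The Hessian at 0 is [[0, 0], [0, 0]] of rank 0; hence corank 2.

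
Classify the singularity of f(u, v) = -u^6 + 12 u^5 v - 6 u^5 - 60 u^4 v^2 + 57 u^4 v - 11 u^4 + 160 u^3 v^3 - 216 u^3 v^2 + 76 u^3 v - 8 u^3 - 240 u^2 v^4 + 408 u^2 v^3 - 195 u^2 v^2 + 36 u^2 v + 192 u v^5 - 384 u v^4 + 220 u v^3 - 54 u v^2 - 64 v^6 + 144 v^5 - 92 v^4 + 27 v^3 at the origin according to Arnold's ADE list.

The Hessian of f at 0 is [[0, 0], [0, 0]] with rank 0, so corank 2. A Groebner basis of the Jacobian ideal J(f) in C{u,v} is {u^3 + 108*u^2 - 324*u*v + 243*v^2, u^2*v + 66*u^2 - 198*u*v + 297*v^2/2, 40*u^2 + u*v^2 - 120*u*v + 90*v^2, 24*u^2 - 72*u*v + v^3 + 54*v^2}; counting standard monomials gives mu = 6. Corank 2; j^3 = -(2*u - 3*v)^3 is a perfect cube, so E-series; the 4-jet and mu = 6 give E_6.

E6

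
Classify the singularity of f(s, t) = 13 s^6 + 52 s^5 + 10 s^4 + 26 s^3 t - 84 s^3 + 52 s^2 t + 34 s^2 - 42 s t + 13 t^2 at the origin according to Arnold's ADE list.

The Hessian of f at 0 is [[68, -42], [-42, 26]] with rank 2, so corank 0. A Groebner basis of the Jacobian ideal J(f) in C{s,t} is {s, t}; counting standard monomials gives mu = 1. Corank 0: nondegenerate Morse point, so A_1.

A_1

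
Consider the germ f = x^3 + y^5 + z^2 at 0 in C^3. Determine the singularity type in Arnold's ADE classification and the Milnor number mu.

The Hessian of f at 0 is [[0, 0, 0], [0, 0, 0], [0, 0, 2]] with rank 1, so corank 2. A Groebner basis of the Jacobian ideal J(f) in C{x,y,z} is {y^4, x^2, z}; counting standard monomials gives mu = 8. Corank 2; j^3 = x^3 is a perfect cube, so E-series; the 5-jet and mu = 8 give E_8.

Type E8, Milnor number mu = 8.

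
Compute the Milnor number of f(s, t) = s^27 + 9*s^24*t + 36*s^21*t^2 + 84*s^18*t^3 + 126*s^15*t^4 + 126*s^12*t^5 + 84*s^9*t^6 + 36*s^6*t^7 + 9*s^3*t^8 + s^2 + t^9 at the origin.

8

The Hessian of f at 0 is [[2, 0], [0, 0]] with rank 1, so corank 1. A Groebner basis of the Jacobian ideal J(f) in C{s,t} is {t^8, s}; counting standard monomials gives mu = 8. Corank 1: A-series; mu = 8 gives A_8.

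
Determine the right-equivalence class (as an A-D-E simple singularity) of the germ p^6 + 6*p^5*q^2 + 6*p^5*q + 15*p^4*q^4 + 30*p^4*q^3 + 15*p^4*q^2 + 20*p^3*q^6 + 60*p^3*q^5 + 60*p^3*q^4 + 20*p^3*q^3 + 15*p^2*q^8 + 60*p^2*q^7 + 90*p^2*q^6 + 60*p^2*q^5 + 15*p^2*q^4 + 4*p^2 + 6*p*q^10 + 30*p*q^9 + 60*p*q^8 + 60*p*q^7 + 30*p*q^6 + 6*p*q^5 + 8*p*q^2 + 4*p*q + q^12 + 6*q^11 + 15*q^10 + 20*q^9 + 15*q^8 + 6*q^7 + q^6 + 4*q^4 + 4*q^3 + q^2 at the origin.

The Hessian of f at 0 has rank 1. Corank 1: A-series; mu = 5 gives A_5.

A_{5}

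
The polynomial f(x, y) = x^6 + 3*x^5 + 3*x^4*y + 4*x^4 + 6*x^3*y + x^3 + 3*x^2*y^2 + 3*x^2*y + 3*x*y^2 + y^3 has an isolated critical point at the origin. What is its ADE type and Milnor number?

Type E6, Milnor number mu = 6.

The Hessian of f at 0 is [[0, 0], [0, 0]] with rank 0, so corank 2. A Groebner basis of the Jacobian ideal J(f) in C{x,y} is {x^3, x^2*y + x^2/2 + x*y + y^2/2, -x^2 + x*y^2 - 2*x*y - y^2, 3*x^2/2 + 3*x*y + y^3 + 3*y^2/2}; counting standard monomials gives mu = 6. Corank 2; j^3 = (x + y)^3 is a perfect cube, so E-series; the 4-jet and mu = 6 give E_6.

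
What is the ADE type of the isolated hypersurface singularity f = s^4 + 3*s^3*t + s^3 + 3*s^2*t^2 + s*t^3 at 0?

E7

The Hessian of f at 0 has rank 0. Corank 2; j^3 = s^3 is a perfect cube, so E-series; the 4-jet and mu = 7 give E_7.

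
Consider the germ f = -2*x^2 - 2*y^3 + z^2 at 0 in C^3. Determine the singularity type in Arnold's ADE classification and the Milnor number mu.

The Hessian of f at 0 has rank 2. Corank 1: A-series; mu = 2 gives A_2.

Type A_{2}, Milnor number mu = 2.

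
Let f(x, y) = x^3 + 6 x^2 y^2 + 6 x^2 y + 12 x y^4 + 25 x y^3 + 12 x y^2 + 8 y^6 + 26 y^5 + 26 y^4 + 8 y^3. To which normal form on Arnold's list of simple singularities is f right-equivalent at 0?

E7

The Hessian of f at 0 has rank 0. Corank 2; j^3 = (x + 2*y)^3 is a perfect cube, so E-series; the 4-jet and mu = 7 give E_7.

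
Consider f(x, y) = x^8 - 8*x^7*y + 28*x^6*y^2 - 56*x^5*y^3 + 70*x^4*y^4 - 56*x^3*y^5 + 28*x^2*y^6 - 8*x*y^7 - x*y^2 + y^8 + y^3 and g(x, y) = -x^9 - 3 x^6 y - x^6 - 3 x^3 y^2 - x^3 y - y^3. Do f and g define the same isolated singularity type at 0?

The Hessian of f at 0 is [[0, 0], [0, 0]] with rank 0, so corank 2. A Groebner basis of the Jacobian ideal J(f) in C{x,y} is {x^7 - y^2/8, y^3, x*y - y^2}; counting standard monomials gives mu = 9. Corank 2; j^3 = -y^2*(x - y) has shape L^2 M (L != M), so D-series; mu = 9 gives D_9. The Hessian of g at 0 is [[0, 0], [0, 0]] with rank 0, so corank 2. A Groebner basis of the Jacobian ideal J(g) in C{x,y} is {x^3 + 3*y^2, x^2*y, y^3}; counting standard monomials gives mu = 7. Corank 2; j^3 = -y^3 is a perfect cube, so E-series; the 4-jet and mu = 7 give E_7. f is D_9 but g is E_7, hence not right-equivalent.

No.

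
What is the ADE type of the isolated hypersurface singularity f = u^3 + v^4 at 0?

The Hessian of f at 0 has rank 0. Corank 2; j^3 = u^3 is a perfect cube, so E-series; the 4-jet and mu = 6 give E_6.

E_6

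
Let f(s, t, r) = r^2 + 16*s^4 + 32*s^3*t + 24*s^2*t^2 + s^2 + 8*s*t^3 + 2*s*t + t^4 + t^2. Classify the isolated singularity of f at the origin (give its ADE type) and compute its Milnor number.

Type A3, Milnor number mu = 3.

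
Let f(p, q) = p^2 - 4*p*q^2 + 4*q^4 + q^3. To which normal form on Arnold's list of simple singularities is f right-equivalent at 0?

A_{2}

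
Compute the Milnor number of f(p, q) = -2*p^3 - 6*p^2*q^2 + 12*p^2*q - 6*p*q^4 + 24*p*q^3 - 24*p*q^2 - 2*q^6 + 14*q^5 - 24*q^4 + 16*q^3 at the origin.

8

The Hessian of f at 0 has rank 0. Corank 2; j^3 = -2*(p - 2*q)^3 is a perfect cube, so E-series; the 5-jet and mu = 8 give E_8.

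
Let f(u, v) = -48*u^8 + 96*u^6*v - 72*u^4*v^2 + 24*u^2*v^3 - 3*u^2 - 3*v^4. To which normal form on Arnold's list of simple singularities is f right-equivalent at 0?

A_{3}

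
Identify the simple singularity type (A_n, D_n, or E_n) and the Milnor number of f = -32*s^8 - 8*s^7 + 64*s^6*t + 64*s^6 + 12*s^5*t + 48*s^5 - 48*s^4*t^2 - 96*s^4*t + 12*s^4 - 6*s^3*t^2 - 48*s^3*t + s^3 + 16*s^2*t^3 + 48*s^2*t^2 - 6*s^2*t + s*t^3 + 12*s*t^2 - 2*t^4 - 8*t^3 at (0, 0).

Type E_7, Milnor number mu = 7.

The Hessian of f at 0 has rank 0. Corank 2; j^3 = (s - 2*t)^3 is a perfect cube, so E-series; the 4-jet and mu = 7 give E_7.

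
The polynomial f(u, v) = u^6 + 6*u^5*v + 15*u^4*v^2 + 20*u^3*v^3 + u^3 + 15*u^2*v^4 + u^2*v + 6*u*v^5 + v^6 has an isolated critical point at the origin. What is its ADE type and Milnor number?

Type D7, Milnor number mu = 7.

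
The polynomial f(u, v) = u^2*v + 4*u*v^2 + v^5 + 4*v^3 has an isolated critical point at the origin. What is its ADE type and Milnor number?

Type D_6, Milnor number mu = 6.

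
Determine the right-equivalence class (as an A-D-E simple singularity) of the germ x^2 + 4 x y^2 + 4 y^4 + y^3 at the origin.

The Hessian of f at 0 is [[2, 0], [0, 0]] with rank 1, so corank 1. A Groebner basis of the Jacobian ideal J(f) in C{x,y} is {y^2, x}; counting standard monomials gives mu = 2. Corank 1: A-series; mu = 2 gives A_2.

A_{2}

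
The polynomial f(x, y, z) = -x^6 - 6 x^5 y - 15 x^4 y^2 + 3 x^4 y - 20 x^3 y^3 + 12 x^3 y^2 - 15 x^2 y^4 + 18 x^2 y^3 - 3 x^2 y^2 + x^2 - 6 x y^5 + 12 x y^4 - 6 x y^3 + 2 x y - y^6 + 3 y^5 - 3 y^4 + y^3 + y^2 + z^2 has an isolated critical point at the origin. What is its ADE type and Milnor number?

Type A_{2}, Milnor number mu = 2.

The Hessian of f at 0 is [[2, 2, 0], [2, 2, 0], [0, 0, 2]] with rank 2, so corank 1. A Groebner basis of the Jacobian ideal J(f) in C{x,y,z} is {y^2, x + y, z}; counting standard monomials gives mu = 2. Corank 1: A-series; mu = 2 gives A_2.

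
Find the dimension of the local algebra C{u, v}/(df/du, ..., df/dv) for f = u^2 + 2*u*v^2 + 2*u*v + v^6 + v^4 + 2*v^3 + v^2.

The Hessian of f at 0 is [[2, 2], [2, 2]] with rank 1, so corank 1. A Groebner basis of the Jacobian ideal J(f) in C{u,v} is {u^3 + 3*u^2 + 5*u*v - 2*u - 2*v, u^2*v - 2*u^2 - 3*u*v + u + v, u + v^2 + v}; counting standard monomials gives mu = 5. Corank 1: A-series; mu = 5 gives A_5.

5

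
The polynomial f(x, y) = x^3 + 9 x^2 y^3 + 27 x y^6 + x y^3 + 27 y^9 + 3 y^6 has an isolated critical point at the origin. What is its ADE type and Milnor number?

Type E7, Milnor number mu = 7.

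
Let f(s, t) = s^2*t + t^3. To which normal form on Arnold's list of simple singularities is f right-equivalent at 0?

D4

The Hessian of f at 0 is [[0, 0], [0, 0]] with rank 0, so corank 2. A Groebner basis of the Jacobian ideal J(f) in C{s,t} is {t^3, s^2 + 3*t^2, s*t}; counting standard monomials gives mu = 4. Corank 2; j^3 = t*(s^2 + t^2) splits into three distinct lines over C (the quadratic factor has nonzero discriminant), so D_4.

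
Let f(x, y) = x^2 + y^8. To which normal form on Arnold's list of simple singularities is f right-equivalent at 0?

A_7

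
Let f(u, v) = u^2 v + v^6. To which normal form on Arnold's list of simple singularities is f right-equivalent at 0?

The Hessian of f at 0 is [[0, 0], [0, 0]] with rank 0, so corank 2. A Groebner basis of the Jacobian ideal J(f) in C{u,v} is {u^2/6 + v^5, u^3, u*v}; counting standard monomials gives mu = 7. Corank 2; j^3 = u^2*v has shape L^2 M (L != M), so D-series; mu = 7 gives D_7.

D7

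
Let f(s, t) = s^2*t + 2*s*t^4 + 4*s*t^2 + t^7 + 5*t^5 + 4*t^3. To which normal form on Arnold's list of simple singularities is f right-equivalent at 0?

D_{6}

The Hessian of f at 0 has rank 0. Corank 2; j^3 = t*(s + 2*t)^2 has shape L^2 M (L != M), so D-series; mu = 6 gives D_6.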